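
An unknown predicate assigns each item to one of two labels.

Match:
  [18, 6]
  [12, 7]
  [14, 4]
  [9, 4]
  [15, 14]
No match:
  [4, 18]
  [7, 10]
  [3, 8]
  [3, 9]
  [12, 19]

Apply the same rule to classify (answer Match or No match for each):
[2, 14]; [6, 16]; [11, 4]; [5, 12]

All 'Match' examples share one property — first > second — and every 'No match' example lacks it.

No match, No match, Match, No match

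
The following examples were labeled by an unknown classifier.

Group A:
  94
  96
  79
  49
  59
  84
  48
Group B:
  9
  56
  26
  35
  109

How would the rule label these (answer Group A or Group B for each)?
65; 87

A rule that fits every label: digit sum ≥ 12 — true of each 'Group A' example, false of each 'Group B' one.
65 → digit sum 6+5 = 11 → Group B. 87 → digit sum 8+7 = 15 → Group A.

Group B, Group A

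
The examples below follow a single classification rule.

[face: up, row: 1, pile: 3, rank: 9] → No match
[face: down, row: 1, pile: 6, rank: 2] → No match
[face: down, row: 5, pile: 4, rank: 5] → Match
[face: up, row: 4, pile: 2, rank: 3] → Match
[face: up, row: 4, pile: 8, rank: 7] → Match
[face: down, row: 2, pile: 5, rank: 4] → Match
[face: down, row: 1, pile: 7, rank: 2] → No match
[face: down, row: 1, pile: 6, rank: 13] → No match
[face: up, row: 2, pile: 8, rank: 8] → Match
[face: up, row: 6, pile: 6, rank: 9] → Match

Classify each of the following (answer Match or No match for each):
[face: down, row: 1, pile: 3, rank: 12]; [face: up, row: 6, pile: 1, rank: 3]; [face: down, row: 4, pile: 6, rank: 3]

One predicate separates the groups cleanly: row ≥ 2.
[face: down, row: 1, pile: 3, rank: 12] — row = 1, hence No match. [face: up, row: 6, pile: 1, rank: 3] — row = 6, hence Match. [face: down, row: 4, pile: 6, rank: 3] — row = 4, hence Match.

No match, Match, Match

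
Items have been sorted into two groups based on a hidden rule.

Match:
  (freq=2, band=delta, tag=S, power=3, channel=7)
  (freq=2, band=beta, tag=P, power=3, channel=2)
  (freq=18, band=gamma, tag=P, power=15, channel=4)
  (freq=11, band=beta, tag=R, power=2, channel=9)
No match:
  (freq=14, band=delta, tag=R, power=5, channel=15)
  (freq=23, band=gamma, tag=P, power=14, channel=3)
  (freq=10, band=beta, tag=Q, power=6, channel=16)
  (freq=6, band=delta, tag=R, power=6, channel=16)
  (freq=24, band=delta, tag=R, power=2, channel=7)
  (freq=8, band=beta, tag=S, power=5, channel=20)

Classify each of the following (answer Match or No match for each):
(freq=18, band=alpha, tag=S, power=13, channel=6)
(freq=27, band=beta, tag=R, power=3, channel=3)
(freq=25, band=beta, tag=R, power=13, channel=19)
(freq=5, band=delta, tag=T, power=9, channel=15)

Match, No match, No match, No match

The common property of the 'Match' items is: freq ≤ 18 AND channel ≤ 9. No 'No match' item has it.
(freq=18, band=alpha, tag=S, power=13, channel=6) — freq = 18, channel = 6, hence Match. (freq=27, band=beta, tag=R, power=3, channel=3) — freq = 27, channel = 3, hence No match. (freq=25, band=beta, tag=R, power=13, channel=19) — freq = 25, channel = 19, hence No match. (freq=5, band=delta, tag=T, power=9, channel=15) — freq = 5, channel = 15, hence No match.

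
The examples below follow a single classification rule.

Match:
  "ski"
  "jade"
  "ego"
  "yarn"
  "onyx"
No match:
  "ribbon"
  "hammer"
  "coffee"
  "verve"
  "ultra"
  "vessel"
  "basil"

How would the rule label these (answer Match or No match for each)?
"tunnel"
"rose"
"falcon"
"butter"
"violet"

No match, Match, No match, No match, No match

All 'Match' examples share one property — length ≤ 4 — and every 'No match' example lacks it.
"tunnel": length 6 — does not fit, so No match.
"rose": length 4 — checks out, so Match.
"falcon": length 6 — does not fit, so No match.
"butter": length 6 — does not fit, so No match.
"violet": length 6 — does not fit, so No match.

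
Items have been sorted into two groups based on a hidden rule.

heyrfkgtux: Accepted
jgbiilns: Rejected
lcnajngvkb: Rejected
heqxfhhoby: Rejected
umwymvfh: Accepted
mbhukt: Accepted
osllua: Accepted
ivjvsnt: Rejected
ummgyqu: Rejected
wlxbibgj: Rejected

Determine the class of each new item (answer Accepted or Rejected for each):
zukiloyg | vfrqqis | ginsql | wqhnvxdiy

Accepted, Rejected, Rejected, Rejected

The common property of the 'Accepted' items is: even length AND contains 'u'. No 'Rejected' item has it.
Accepted: zukiloyg, since length 8, has 'u'. Rejected: vfrqqis, since length 7, no 'u'. Rejected: ginsql, since length 6, no 'u'. Rejected: wqhnvxdiy, since length 9, no 'u'.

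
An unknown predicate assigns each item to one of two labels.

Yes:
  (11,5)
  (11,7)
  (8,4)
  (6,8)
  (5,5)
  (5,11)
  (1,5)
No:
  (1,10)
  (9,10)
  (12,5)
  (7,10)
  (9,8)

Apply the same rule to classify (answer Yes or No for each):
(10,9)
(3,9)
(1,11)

No, Yes, Yes

The common property of the 'Yes' items is: sum is even. No 'No' item has it.
(10,9): 10+9 = 19, lacks this property → No.
(3,9): 3+9 = 12, qualifies → Yes.
(1,11): 1+11 = 12, qualifies → Yes.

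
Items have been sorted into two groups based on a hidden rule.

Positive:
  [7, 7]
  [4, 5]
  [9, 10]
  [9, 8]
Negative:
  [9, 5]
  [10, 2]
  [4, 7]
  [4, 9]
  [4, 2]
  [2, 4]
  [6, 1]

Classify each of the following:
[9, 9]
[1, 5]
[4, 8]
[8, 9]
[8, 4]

The common property of the 'Positive' items is: |first − second| ≤ 1. No 'Negative' item has it.
[9, 9] — |9−9| = 0, hence Positive.
[1, 5] — |1−5| = 4, hence Negative.
[4, 8] — |4−8| = 4, hence Negative.
[8, 9] — |8−9| = 1, hence Positive.
[8, 4] — |8−4| = 4, hence Negative.

Positive, Negative, Negative, Positive, Negative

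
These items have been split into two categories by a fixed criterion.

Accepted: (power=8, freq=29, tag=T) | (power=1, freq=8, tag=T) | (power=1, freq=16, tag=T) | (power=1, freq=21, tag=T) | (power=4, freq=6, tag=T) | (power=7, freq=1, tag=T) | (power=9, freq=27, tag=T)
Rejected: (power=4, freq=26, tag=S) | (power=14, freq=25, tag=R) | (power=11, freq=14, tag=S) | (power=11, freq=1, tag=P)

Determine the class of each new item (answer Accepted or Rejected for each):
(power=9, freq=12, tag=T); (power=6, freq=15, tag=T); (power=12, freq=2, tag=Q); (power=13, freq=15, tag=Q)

The classifier is using: tag is T.
(power=9, freq=12, tag=T) → tag is T → Accepted. (power=6, freq=15, tag=T) → tag is T → Accepted. (power=12, freq=2, tag=Q) → tag is Q → Rejected. (power=13, freq=15, tag=Q) → tag is Q → Rejected.

Accepted, Accepted, Rejected, Rejected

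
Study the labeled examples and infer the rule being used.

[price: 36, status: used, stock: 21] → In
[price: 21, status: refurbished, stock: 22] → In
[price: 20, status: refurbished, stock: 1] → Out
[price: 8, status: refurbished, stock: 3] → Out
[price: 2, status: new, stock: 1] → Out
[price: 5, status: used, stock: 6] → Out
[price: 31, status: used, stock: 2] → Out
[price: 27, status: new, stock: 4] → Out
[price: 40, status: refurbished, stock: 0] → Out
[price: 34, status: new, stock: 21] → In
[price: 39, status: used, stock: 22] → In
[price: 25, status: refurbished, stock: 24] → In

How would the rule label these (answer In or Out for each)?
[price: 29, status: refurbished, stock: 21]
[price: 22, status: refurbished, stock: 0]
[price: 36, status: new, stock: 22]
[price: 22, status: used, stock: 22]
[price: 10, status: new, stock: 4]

In, Out, In, In, Out

Rule: stock ≥ 21. This holds for each 'In' example and fails for each 'Out' one.
[price: 29, status: refurbished, stock: 21]: stock = 21 — qualifies, so In. [price: 22, status: refurbished, stock: 0]: stock = 0 — fails the rule, so Out. [price: 36, status: new, stock: 22]: stock = 22 — qualifies, so In. [price: 22, status: used, stock: 22]: stock = 22 — qualifies, so In. [price: 10, status: new, stock: 4]: stock = 4 — fails the rule, so Out.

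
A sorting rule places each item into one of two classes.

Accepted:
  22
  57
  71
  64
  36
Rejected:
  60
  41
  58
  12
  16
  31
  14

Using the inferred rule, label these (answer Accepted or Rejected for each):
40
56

Rejected, Rejected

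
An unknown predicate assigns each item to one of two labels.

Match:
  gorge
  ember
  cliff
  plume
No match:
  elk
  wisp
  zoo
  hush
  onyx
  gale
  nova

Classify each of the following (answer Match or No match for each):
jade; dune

The simplest hypothesis consistent with all the labels is: length 5.

No match, No match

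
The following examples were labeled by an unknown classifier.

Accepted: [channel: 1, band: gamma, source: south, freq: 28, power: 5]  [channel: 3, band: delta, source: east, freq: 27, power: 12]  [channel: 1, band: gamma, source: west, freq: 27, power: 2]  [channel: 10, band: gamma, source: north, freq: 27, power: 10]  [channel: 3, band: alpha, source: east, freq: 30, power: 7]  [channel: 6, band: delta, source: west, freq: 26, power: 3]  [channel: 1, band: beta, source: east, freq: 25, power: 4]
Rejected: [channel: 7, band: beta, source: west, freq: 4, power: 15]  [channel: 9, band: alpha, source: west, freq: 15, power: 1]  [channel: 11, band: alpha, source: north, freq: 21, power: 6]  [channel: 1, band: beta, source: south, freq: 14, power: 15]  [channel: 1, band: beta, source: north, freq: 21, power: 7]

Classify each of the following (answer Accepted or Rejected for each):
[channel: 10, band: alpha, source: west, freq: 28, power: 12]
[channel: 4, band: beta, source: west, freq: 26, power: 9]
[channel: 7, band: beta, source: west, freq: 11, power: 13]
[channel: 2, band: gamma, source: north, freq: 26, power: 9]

One predicate separates the groups cleanly: freq ≥ 25.

Accepted, Accepted, Rejected, Accepted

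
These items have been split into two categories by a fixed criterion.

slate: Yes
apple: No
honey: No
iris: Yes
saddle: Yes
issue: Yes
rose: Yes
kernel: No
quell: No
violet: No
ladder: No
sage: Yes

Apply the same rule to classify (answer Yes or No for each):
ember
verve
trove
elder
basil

No, No, No, No, Yes

The pattern is that an item is 'Yes' exactly when: contains 's'.
ember: no 's' — does not fit, so No.
verve: no 's' — does not fit, so No.
trove: no 's' — does not fit, so No.
elder: no 's' — does not fit, so No.
basil: has 's' — meets the rule, so Yes.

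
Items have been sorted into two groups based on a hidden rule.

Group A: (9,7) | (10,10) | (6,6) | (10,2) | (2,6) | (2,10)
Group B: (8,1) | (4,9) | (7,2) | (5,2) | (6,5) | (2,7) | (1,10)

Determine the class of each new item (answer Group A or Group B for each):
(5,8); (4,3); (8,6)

Group B, Group B, Group A

The pattern is that an item is 'Group A' exactly when: sum is even.
(5,8): Group B (5+8 = 13).
(4,3): Group B (4+3 = 7).
(8,6): Group A (8+6 = 14).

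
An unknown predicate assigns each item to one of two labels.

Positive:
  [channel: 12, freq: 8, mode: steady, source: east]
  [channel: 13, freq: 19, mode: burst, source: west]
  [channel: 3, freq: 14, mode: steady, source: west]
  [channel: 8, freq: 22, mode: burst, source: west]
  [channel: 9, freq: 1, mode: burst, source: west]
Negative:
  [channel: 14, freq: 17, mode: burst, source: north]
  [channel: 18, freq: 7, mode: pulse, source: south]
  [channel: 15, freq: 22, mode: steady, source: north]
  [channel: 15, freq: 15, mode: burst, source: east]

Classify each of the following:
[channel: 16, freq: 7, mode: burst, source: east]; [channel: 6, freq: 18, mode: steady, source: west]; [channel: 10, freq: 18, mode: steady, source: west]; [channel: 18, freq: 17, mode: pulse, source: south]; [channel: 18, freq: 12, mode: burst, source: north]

The common property of the 'Positive' items is: channel ≤ 13. No 'Negative' item has it.

Negative, Positive, Positive, Negative, Negative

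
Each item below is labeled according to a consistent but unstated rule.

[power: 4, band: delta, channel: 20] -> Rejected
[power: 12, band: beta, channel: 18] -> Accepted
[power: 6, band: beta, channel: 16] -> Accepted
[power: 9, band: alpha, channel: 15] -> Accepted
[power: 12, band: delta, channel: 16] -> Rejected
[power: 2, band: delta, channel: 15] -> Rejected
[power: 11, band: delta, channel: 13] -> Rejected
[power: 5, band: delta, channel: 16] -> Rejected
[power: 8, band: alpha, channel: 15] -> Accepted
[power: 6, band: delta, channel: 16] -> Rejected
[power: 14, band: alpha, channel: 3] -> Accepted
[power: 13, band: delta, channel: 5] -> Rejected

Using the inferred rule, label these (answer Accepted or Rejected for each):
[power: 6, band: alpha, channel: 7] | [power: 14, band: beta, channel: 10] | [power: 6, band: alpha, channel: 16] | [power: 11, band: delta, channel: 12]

The common property of the 'Accepted' items is: band is not delta. No 'Rejected' item has it.
[power: 6, band: alpha, channel: 7]: Accepted (band is alpha).
[power: 14, band: beta, channel: 10]: Accepted (band is beta).
[power: 6, band: alpha, channel: 16]: Accepted (band is alpha).
[power: 11, band: delta, channel: 12]: Rejected (band is delta).

Accepted, Accepted, Accepted, Rejected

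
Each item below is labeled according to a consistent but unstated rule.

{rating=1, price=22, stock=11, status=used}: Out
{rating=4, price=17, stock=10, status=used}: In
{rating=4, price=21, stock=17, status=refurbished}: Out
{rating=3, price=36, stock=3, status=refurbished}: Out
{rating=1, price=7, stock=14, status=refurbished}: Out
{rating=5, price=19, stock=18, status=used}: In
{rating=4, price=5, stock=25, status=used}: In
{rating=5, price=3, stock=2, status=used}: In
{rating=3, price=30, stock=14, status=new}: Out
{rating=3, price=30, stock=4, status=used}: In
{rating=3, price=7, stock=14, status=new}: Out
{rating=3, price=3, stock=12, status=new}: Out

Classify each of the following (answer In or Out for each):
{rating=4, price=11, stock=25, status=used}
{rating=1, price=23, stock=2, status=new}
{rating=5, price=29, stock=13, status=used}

In, Out, In

The rule appears to be: status is used AND rating ≥ 3.
{rating=4, price=11, stock=25, status=used}: status is used, rating = 4, matches → In. {rating=1, price=23, stock=2, status=new}: status is new, rating = 1, does not fit → Out. {rating=5, price=29, stock=13, status=used}: status is used, rating = 5, matches → In.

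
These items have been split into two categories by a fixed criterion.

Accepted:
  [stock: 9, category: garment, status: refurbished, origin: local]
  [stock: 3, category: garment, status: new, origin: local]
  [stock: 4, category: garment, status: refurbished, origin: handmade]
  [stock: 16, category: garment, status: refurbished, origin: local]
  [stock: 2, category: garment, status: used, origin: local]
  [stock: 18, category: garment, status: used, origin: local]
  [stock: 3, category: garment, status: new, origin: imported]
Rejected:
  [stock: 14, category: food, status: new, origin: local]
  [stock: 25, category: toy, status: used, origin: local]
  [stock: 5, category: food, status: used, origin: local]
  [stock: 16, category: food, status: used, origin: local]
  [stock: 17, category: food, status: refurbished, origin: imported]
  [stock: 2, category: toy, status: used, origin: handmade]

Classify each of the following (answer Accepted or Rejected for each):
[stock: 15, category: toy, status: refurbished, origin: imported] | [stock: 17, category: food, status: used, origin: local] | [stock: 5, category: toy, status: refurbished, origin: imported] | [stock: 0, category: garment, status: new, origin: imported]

Rejected, Rejected, Rejected, Accepted

The distinguishing property — category is garment — holds for all the 'Accepted' cases and none of the 'Rejected' cases.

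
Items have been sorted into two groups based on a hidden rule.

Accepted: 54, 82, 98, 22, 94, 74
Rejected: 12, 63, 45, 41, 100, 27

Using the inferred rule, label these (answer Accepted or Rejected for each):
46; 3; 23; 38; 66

Every 'Accepted' example satisfies: ≡ 2 (mod 4). None of the 'Rejected' examples do.
46 — 46 mod 4 = 2, hence Accepted. 3 — 3 mod 4 = 3, hence Rejected. 23 — 23 mod 4 = 3, hence Rejected. 38 — 38 mod 4 = 2, hence Accepted. 66 — 66 mod 4 = 2, hence Accepted.

Accepted, Rejected, Rejected, Accepted, Accepted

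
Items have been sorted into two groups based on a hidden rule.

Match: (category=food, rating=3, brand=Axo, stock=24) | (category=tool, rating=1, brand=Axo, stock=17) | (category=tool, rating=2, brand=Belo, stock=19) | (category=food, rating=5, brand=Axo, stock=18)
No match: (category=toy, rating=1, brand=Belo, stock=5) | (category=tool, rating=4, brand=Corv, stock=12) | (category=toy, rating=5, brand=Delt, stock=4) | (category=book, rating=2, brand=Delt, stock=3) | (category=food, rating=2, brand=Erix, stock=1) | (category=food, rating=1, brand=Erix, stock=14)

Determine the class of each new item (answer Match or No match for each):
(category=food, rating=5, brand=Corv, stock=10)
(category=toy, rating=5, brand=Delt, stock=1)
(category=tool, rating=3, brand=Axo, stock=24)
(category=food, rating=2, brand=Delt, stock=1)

The simplest hypothesis consistent with all the labels is: stock ≥ 17.
No match: (category=food, rating=5, brand=Corv, stock=10), since stock = 10. No match: (category=toy, rating=5, brand=Delt, stock=1), since stock = 1. Match: (category=tool, rating=3, brand=Axo, stock=24), since stock = 24. No match: (category=food, rating=2, brand=Delt, stock=1), since stock = 1.

No match, No match, Match, No match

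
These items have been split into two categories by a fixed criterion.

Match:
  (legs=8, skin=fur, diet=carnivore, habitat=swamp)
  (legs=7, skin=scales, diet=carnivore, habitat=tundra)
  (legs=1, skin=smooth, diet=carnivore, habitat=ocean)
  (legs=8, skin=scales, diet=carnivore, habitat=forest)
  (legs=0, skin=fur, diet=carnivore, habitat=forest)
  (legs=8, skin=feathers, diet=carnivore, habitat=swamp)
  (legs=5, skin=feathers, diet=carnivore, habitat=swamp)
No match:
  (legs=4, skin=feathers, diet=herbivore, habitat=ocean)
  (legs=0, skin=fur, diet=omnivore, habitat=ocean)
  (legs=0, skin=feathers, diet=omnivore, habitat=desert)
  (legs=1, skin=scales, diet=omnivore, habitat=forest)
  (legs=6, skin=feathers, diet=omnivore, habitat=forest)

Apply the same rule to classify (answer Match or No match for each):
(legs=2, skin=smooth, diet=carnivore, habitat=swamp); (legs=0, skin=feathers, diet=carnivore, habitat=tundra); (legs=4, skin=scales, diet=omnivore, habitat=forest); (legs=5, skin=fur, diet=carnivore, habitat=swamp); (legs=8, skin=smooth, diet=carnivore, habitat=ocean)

The simplest hypothesis consistent with all the labels is: diet is carnivore.
(legs=2, skin=smooth, diet=carnivore, habitat=swamp): Match (diet is carnivore).
(legs=0, skin=feathers, diet=carnivore, habitat=tundra): Match (diet is carnivore).
(legs=4, skin=scales, diet=omnivore, habitat=forest): No match (diet is omnivore).
(legs=5, skin=fur, diet=carnivore, habitat=swamp): Match (diet is carnivore).
(legs=8, skin=smooth, diet=carnivore, habitat=ocean): Match (diet is carnivore).

Match, Match, No match, Match, Match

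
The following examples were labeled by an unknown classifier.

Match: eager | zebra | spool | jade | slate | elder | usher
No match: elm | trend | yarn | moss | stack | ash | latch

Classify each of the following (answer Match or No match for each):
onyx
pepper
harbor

All 'Match' examples share one property — has ≥ 2 vowels — and every 'No match' example lacks it.

No match, Match, Match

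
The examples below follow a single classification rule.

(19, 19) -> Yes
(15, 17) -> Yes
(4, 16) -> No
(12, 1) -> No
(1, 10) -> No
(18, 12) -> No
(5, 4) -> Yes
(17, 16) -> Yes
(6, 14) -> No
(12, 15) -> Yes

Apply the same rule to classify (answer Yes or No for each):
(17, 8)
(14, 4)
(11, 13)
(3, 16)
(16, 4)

No, No, Yes, No, No

The simplest hypothesis consistent with all the labels is: |first − second| ≤ 3.
(17, 8) — |17−8| = 9, hence No.
(14, 4) — |14−4| = 10, hence No.
(11, 13) — |11−13| = 2, hence Yes.
(3, 16) — |3−16| = 13, hence No.
(16, 4) — |16−4| = 12, hence No.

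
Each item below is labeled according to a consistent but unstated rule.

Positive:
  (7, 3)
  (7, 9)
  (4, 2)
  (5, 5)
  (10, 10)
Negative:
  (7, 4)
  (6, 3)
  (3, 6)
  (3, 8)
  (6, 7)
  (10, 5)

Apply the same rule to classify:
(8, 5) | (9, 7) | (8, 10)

Negative, Positive, Positive

The pattern is that an item is 'Positive' exactly when: sum is even.
(8, 5) → 8+5 = 13 → Negative. (9, 7) → 9+7 = 16 → Positive. (8, 10) → 8+10 = 18 → Positive.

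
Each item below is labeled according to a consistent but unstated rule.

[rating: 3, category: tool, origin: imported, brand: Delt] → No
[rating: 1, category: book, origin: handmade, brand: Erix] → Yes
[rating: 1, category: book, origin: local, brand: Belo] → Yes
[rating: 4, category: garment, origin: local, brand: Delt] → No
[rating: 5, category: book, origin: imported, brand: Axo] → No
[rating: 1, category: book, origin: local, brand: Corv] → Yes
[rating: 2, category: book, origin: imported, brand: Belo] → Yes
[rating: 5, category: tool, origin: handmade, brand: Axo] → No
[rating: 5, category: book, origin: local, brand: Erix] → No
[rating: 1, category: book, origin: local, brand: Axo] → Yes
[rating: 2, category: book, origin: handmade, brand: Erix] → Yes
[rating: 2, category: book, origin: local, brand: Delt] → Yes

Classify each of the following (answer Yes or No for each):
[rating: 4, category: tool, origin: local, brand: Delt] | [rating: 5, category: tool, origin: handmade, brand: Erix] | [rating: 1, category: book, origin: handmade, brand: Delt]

No, No, Yes

The pattern is that an item is 'Yes' exactly when: rating ≤ 2.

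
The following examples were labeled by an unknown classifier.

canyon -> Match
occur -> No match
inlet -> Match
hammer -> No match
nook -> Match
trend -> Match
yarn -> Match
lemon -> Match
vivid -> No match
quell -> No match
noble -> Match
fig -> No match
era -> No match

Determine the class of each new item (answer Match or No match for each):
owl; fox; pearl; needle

No match, No match, No match, Match

The pattern is that an item is 'Match' exactly when: contains 'n'.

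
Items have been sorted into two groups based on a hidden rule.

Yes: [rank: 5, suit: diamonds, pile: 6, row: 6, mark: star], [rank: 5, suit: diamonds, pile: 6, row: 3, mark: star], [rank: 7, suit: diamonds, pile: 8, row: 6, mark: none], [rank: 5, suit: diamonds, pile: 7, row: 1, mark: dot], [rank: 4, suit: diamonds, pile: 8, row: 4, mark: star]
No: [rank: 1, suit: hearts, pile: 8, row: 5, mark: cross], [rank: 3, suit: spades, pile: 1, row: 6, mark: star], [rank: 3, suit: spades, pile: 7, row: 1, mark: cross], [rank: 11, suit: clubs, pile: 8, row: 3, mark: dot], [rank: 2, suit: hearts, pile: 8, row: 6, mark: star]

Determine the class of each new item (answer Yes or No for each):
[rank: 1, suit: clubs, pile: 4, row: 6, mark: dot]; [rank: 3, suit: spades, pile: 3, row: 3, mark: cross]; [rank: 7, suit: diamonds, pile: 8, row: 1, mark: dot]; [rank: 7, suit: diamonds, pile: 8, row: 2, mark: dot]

Rule: suit is diamonds. This holds for each 'Yes' example and fails for each 'No' one.

No, No, Yes, Yes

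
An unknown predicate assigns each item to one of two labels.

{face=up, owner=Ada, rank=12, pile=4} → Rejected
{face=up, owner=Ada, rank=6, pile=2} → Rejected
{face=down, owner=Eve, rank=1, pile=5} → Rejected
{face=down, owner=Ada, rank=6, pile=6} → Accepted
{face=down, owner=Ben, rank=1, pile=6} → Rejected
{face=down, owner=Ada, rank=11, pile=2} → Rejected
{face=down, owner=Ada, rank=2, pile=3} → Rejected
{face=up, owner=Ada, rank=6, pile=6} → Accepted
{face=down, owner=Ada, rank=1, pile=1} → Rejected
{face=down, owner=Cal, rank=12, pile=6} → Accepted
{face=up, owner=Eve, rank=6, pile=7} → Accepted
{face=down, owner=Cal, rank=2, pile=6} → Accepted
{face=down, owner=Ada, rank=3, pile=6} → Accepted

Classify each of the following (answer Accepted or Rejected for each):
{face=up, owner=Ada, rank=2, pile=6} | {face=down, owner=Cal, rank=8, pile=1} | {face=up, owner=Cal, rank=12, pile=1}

Accepted, Rejected, Rejected

The distinguishing property — pile ≥ 5 AND rank ≥ 2 — holds for all the 'Accepted' cases and none of the 'Rejected' cases.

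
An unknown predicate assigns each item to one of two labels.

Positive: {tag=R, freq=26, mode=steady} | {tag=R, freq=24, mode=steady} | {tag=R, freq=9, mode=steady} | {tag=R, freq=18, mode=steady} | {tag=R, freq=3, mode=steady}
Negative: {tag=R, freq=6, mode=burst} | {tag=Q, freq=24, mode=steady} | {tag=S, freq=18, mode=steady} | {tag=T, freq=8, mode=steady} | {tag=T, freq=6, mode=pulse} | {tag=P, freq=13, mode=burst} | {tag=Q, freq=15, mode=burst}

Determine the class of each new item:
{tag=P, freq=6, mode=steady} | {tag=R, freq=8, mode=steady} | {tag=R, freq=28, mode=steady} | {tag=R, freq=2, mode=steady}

Negative, Positive, Positive, Positive

The rule appears to be: tag is R AND mode is steady.
{tag=P, freq=6, mode=steady} → tag is P, mode is steady → Negative.
{tag=R, freq=8, mode=steady} → tag is R, mode is steady → Positive.
{tag=R, freq=28, mode=steady} → tag is R, mode is steady → Positive.
{tag=R, freq=2, mode=steady} → tag is R, mode is steady → Positive.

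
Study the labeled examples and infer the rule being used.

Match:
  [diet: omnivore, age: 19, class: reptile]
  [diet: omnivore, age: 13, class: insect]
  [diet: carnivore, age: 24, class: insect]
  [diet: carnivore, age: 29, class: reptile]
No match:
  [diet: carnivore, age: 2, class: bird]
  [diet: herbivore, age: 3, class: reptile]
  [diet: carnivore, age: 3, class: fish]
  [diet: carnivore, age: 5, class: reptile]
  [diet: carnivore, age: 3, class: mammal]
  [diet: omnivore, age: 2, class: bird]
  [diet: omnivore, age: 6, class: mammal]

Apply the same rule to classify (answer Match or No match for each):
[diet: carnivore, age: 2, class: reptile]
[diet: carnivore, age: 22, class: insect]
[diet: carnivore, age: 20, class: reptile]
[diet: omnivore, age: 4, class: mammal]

The classifier is using: age ≥ 13.

No match, Match, Match, No match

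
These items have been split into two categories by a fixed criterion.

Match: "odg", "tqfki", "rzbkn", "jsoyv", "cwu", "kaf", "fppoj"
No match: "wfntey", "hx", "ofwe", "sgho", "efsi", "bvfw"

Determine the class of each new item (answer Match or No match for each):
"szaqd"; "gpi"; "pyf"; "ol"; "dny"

Match, Match, Match, No match, Match

The common property of the 'Match' items is: odd length. No 'No match' item has it.
"szaqd": Match (length 5).
"gpi": Match (length 3).
"pyf": Match (length 3).
"ol": No match (length 2).
"dny": Match (length 3).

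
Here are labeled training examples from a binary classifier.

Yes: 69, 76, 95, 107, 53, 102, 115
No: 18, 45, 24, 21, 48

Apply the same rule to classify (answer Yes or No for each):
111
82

Every 'Yes' example satisfies: at least 53. None of the 'No' examples do.
Yes: 111, since 111 ≥ 53. Yes: 82, since 82 ≥ 53.

Yes, Yes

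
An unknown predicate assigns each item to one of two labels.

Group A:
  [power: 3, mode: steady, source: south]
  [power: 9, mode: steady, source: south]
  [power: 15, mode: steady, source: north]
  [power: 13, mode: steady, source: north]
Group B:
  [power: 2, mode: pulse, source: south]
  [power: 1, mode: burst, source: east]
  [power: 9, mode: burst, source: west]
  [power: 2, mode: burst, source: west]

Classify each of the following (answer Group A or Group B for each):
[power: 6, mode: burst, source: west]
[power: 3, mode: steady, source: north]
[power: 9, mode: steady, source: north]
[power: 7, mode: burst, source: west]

Group B, Group A, Group A, Group B

'Group A' ⟺ mode is steady.
[power: 6, mode: burst, source: west]: mode is burst, does not fit → Group B. [power: 3, mode: steady, source: north]: mode is steady, qualifies → Group A. [power: 9, mode: steady, source: north]: mode is steady, qualifies → Group A. [power: 7, mode: burst, source: west]: mode is burst, does not fit → Group B.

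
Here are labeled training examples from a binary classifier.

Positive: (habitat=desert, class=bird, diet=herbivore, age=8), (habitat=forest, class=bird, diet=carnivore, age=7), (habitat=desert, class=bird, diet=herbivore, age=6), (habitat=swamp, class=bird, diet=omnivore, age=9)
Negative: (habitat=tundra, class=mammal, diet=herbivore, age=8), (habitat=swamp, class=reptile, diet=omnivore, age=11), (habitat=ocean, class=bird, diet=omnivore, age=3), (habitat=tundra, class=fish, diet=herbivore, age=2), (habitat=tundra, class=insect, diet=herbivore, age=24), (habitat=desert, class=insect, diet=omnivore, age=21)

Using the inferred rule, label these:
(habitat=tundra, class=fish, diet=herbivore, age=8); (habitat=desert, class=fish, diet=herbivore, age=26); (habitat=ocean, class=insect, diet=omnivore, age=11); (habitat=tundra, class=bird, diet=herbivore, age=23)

Negative, Negative, Negative, Positive

One predicate separates the groups cleanly: class is bird AND age ≥ 6.
(habitat=tundra, class=fish, diet=herbivore, age=8) — class is fish, age = 8, hence Negative. (habitat=desert, class=fish, diet=herbivore, age=26) — class is fish, age = 26, hence Negative. (habitat=ocean, class=insect, diet=omnivore, age=11) — class is insect, age = 11, hence Negative. (habitat=tundra, class=bird, diet=herbivore, age=23) — class is bird, age = 23, hence Positive.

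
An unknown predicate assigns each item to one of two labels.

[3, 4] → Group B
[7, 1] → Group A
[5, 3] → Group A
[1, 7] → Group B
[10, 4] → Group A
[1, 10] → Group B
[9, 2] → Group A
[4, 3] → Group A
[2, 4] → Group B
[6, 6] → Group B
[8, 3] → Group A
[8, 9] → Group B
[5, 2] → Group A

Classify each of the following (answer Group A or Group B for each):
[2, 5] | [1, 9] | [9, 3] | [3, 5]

Checking candidate rules against both groups, what survives is: first > second.
[2, 5]: Group B (2 < 5). [1, 9]: Group B (1 < 9). [9, 3]: Group A (9 > 3). [3, 5]: Group B (3 < 5).

Group B, Group B, Group A, Group B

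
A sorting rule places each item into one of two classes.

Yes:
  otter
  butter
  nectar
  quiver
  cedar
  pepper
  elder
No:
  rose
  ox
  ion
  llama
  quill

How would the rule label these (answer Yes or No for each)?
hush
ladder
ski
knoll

'Yes' ⟺ ends with 'r'.
hush — ends with 'h', hence No. ladder — ends with 'r', hence Yes. ski — ends with 'i', hence No. knoll — ends with 'l', hence No.

No, Yes, No, No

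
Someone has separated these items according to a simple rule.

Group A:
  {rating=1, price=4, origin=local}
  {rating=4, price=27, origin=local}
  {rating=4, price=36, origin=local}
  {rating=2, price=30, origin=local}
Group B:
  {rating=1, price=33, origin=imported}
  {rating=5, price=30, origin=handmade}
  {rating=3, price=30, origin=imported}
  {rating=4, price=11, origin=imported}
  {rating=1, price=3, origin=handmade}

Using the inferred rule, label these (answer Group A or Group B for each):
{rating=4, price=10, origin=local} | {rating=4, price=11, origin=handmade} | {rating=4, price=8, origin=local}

Checking candidate rules against both groups, what survives is: origin is local.
{rating=4, price=10, origin=local}: Group A (origin is local).
{rating=4, price=11, origin=handmade}: Group B (origin is handmade).
{rating=4, price=8, origin=local}: Group A (origin is local).

Group A, Group B, Group A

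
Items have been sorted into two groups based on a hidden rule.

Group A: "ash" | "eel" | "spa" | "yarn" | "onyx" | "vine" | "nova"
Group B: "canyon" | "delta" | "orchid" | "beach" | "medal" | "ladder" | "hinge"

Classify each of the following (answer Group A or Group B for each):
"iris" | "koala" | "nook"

The rule appears to be: length ≤ 4.
"iris": length 4, checks out → Group A. "koala": length 5, does not satisfy this → Group B. "nook": length 4, checks out → Group A.

Group A, Group B, Group A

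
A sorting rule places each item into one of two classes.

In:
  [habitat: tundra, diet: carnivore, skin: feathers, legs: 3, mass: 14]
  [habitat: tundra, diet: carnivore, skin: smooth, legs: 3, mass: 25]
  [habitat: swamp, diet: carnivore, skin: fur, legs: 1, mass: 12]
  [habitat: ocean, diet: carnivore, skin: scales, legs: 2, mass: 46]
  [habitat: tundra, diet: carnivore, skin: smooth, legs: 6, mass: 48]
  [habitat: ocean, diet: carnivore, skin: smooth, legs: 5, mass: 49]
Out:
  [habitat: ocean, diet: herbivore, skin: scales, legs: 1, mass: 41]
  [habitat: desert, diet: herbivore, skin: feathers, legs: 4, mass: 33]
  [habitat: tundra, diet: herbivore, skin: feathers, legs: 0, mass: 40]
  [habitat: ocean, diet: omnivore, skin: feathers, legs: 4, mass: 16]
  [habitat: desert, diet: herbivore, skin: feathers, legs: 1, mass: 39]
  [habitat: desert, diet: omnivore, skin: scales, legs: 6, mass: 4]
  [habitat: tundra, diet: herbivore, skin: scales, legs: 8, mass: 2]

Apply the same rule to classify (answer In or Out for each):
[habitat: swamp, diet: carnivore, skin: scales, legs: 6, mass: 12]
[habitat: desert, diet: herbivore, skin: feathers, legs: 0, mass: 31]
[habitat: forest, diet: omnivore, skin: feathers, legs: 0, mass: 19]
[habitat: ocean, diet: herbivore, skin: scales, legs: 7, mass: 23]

The simplest hypothesis consistent with all the labels is: diet is carnivore.

In, Out, Out, Out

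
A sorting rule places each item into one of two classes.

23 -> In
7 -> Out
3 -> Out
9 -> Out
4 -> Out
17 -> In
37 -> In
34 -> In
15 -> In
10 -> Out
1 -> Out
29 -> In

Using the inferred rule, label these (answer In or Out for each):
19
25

All 'In' examples share one property — at least 15 — and every 'Out' example lacks it.

In, In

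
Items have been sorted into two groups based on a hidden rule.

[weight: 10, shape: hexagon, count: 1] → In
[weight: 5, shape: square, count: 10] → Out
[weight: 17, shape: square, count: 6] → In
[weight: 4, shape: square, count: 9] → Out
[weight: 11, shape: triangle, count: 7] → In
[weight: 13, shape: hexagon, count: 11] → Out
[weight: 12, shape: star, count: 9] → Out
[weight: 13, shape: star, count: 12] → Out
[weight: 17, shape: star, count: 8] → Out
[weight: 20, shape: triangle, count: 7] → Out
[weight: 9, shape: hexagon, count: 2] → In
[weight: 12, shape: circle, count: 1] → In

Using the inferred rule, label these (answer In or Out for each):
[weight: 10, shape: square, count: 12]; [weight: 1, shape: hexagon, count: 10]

The pattern is that an item is 'In' exactly when: count ≤ 7 AND weight ≤ 17.

Out, Out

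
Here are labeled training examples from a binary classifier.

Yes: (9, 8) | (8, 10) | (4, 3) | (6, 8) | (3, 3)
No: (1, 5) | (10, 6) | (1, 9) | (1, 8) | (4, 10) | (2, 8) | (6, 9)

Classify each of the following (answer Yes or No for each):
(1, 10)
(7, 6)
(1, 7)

The common property of the 'Yes' items is: |first − second| ≤ 2. No 'No' item has it.
(1, 10) — |1−10| = 9, hence No. (7, 6) — |7−6| = 1, hence Yes. (1, 7) — |1−7| = 6, hence No.

No, Yes, No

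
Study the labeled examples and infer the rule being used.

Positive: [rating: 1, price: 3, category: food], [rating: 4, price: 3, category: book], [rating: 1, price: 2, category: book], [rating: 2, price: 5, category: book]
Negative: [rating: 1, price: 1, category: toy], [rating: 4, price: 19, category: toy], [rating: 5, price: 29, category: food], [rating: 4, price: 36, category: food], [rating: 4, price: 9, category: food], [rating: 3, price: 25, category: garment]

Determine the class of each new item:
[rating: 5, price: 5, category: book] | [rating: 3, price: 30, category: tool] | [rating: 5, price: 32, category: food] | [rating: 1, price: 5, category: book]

The pattern is that an item is 'Positive' exactly when: price ≥ 2 AND price ≤ 5.
[rating: 5, price: 5, category: book]: price = 5, satisfies this → Positive.
[rating: 3, price: 30, category: tool]: price = 30, fails this test → Negative.
[rating: 5, price: 32, category: food]: price = 32, fails this test → Negative.
[rating: 1, price: 5, category: book]: price = 5, satisfies this → Positive.

Positive, Negative, Negative, Positive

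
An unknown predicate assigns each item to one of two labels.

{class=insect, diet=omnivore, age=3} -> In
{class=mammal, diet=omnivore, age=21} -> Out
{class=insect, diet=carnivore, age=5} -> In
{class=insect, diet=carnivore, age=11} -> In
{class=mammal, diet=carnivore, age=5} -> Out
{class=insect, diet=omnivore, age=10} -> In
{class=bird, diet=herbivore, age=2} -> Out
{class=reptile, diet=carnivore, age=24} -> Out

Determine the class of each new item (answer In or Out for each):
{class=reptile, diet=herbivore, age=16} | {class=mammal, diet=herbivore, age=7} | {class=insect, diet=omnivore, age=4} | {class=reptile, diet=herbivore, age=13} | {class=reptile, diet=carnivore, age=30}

Comparing the two groups points to one rule — class is insect.
{class=reptile, diet=herbivore, age=16}: class is reptile — fails this test, so Out.
{class=mammal, diet=herbivore, age=7}: class is mammal — fails this test, so Out.
{class=insect, diet=omnivore, age=4}: class is insect — matches, so In.
{class=reptile, diet=herbivore, age=13}: class is reptile — fails this test, so Out.
{class=reptile, diet=carnivore, age=30}: class is reptile — fails this test, so Out.

Out, Out, In, Out, Out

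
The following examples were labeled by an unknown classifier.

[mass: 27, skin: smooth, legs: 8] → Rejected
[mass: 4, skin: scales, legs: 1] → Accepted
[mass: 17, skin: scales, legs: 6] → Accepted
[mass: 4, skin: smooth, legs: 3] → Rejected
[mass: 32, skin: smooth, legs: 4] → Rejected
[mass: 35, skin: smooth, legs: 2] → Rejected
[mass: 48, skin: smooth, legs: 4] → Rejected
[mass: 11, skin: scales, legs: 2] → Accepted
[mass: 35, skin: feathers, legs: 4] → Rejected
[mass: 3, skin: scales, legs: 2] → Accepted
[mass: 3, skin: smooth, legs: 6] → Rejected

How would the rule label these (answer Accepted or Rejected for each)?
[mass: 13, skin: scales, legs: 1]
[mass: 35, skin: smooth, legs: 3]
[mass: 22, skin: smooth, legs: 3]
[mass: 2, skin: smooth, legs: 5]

Accepted, Rejected, Rejected, Rejected

One predicate separates the groups cleanly: skin is scales.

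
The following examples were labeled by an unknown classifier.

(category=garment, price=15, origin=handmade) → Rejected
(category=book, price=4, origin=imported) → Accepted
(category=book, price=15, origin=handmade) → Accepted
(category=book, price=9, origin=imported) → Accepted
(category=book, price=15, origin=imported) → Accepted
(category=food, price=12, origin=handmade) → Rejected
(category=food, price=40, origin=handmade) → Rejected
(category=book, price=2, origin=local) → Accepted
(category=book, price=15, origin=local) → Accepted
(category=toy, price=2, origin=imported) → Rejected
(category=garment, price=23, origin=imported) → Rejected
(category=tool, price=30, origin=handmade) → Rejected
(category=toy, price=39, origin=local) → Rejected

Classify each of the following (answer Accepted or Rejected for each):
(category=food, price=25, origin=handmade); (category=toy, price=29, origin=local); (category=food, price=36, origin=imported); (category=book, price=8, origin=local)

Rejected, Rejected, Rejected, Accepted

The distinguishing property — category is book — holds for all the 'Accepted' cases and none of the 'Rejected' cases.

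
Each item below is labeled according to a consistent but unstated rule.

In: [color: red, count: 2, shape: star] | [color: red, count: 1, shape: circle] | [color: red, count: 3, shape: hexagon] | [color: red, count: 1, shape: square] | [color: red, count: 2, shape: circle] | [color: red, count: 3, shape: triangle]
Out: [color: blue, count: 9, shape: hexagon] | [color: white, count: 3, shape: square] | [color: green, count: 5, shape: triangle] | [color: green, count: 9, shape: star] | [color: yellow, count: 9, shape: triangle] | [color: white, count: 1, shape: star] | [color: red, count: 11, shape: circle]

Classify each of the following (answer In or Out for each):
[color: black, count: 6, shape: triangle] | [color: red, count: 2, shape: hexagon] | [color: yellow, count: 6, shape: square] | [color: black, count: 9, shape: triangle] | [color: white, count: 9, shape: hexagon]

A rule that fits every label: color is red AND count ≤ 3 — true of each 'In' example, false of each 'Out' one.
Out: [color: black, count: 6, shape: triangle], since color is black, count = 6. In: [color: red, count: 2, shape: hexagon], since color is red, count = 2. Out: [color: yellow, count: 6, shape: square], since color is yellow, count = 6. Out: [color: black, count: 9, shape: triangle], since color is black, count = 9. Out: [color: white, count: 9, shape: hexagon], since color is white, count = 9.

Out, In, Out, Out, Out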